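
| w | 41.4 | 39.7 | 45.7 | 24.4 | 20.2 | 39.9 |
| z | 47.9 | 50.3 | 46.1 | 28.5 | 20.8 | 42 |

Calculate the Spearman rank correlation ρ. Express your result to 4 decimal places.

0.6000

Rank w: 5, 3, 6, 2, 1, 4
Rank z: 5, 6, 4, 2, 1, 3
d = rank(w) − rank(z): 0, -3, 2, 0, 0, 1; Σd² = 14
ρ = 1 − 6Σd² / [n(n²−1)] = 1 − 6×14 / (6×35) = 1 − 84/210 ≈ 0.6000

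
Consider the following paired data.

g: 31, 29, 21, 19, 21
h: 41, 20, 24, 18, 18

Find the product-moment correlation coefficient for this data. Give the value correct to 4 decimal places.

n = 5, Σg = 121, Σh = 121, Σg² = 3045, Σh² = 3305, Σgh = 3075
nΣgh − ΣgΣh = 15375 − 14641 = 734
nΣg² − (Σg)² = 15225 − 14641 = 584; nΣh² − (Σh)² = 16525 − 14641 = 1884
r = 734 / √(584 × 1884) = 734 / 1048.9309 ≈ 0.6998

0.6998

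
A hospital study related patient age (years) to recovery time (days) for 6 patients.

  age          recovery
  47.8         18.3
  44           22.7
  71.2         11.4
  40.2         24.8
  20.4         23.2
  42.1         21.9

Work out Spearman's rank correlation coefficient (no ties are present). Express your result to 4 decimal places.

-0.8857

Rank age: 5, 4, 6, 2, 1, 3
Rank recovery: 2, 4, 1, 6, 5, 3
d = rank(age) − rank(recovery): 3, 0, 5, -4, -4, 0; Σd² = 66
ρ = 1 − 6Σd² / [n(n²−1)] = 1 − 6×66 / (6×35) = 1 − 396/210 ≈ -0.8857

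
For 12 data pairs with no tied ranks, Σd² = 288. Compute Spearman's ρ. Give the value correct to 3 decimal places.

ρ = 1 − 6Σd² / [n(n²−1)] = 1 − 6×288 / (12×143)
  = 1 − 1728/1716 = 1 − 1.0070 ≈ -0.007

-0.007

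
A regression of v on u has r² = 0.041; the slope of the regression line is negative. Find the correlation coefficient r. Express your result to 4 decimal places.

|r| = √0.041 = 0.2025
The association is negative, so r = −0.2025.

-0.2025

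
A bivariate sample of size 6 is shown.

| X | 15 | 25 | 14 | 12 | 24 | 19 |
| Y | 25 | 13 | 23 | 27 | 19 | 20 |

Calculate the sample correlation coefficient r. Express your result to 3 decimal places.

n = 6, ΣX = 109, ΣY = 127, ΣX² = 2127, ΣY² = 2813, ΣXY = 2182
nΣXY − ΣXΣY = 13092 − 13843 = -751
nΣX² − (ΣX)² = 12762 − 11881 = 881; nΣY² − (ΣY)² = 16878 − 16129 = 749
r = -751 / √(881 × 749) = -751 / 812.3232 ≈ -0.925

-0.925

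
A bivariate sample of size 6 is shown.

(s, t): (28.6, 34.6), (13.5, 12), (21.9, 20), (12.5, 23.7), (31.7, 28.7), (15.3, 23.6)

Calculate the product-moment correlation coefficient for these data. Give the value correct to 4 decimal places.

n = 6, Σs = 123.5, Σt = 142.6, Σs² = 2875.05, Σt² = 3683.5, Σst = 3156.68
nΣst − ΣsΣt = 18940.08 − 17611.1 = 1328.98
nΣs² − (Σs)² = 17250.3 − 15252.25 = 1998.05; nΣt² − (Σt)² = 22101 − 20334.76 = 1766.24
r = 1328.98 / √(1998.05 × 1766.24) = 1328.98 / 1878.5728 ≈ 0.7074

0.7074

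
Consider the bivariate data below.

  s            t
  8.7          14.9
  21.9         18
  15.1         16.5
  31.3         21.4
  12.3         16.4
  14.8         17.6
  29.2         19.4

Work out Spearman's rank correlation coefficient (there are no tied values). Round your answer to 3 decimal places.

0.964

Rank s: 1, 5, 4, 7, 2, 3, 6
Rank t: 1, 5, 3, 7, 2, 4, 6
d = rank(s) − rank(t): 0, 0, 1, 0, 0, -1, 0; Σd² = 2
ρ = 1 − 6Σd² / [n(n²−1)] = 1 − 6×2 / (7×48) = 1 − 12/336 ≈ 0.964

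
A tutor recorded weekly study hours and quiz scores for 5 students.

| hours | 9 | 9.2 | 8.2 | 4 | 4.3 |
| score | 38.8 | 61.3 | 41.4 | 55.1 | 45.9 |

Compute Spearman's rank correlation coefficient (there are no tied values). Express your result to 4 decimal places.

Rank hours: 4, 5, 3, 1, 2
Rank score: 1, 5, 2, 4, 3
d = rank(hours) − rank(score): 3, 0, 1, -3, -1; Σd² = 20
ρ = 1 − 6Σd² / [n(n²−1)] = 1 − 6×20 / (5×24) = 1 − 120/120 ≈ 0.0000

0.0000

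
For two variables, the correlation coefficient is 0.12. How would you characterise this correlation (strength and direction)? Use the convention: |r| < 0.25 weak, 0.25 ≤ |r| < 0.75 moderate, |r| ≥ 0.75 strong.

r = 0.12 > 0 so the relationship is positive.
|r| = 0.12, which falls in the weak range.

weak positive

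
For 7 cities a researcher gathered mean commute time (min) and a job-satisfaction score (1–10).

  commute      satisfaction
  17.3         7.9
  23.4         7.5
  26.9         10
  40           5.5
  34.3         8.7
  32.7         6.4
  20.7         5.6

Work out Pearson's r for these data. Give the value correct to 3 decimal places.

-0.184

n = 7, Σx = 195.3, Σy = 51.6, Σx² = 5844.73, Σy² = 396.92, Σxy = 1424.78
nΣxy − ΣxΣy = 9973.46 − 10077.48 = -104.02
nΣx² − (Σx)² = 40913.11 − 38142.09 = 2771.02; nΣy² − (Σy)² = 2778.44 − 2662.56 = 115.88
r = -104.02 / √(2771.02 × 115.88) = -104.02 / 566.6620 ≈ -0.184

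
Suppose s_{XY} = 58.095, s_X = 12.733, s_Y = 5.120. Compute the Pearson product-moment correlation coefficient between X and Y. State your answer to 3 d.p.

0.891

r = Cov(X,Y) / (s_X · s_Y) = 58.095 / (12.733 × 5.120)
  = 58.095 / 65.1930 ≈ 0.891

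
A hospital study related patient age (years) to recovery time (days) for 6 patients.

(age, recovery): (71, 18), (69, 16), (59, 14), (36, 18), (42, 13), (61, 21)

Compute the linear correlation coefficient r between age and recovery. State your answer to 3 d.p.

0.236

n = 6, Σx = 338, Σy = 100, Σx² = 20064, Σy² = 1710, Σxy = 5683
nΣxy − ΣxΣy = 34098 − 33800 = 298
nΣx² − (Σx)² = 120384 − 114244 = 6140; nΣy² − (Σy)² = 10260 − 10000 = 260
r = 298 / √(6140 × 260) = 298 / 1263.4872 ≈ 0.236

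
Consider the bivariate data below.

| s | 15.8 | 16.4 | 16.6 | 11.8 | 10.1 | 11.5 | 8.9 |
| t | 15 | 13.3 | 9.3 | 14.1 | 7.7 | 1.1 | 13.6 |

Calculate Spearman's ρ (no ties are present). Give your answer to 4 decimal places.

0.1429

Rank s: 5, 6, 7, 4, 2, 3, 1
Rank t: 7, 4, 3, 6, 2, 1, 5
d = rank(s) − rank(t): -2, 2, 4, -2, 0, 2, -4; Σd² = 48
ρ = 1 − 6Σd² / [n(n²−1)] = 1 − 6×48 / (7×48) = 1 − 288/336 ≈ 0.1429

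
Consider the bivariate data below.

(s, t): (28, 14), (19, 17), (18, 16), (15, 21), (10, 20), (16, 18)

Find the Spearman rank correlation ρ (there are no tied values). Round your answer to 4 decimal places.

Rank s: 6, 5, 4, 2, 1, 3
Rank t: 1, 3, 2, 6, 5, 4
d = rank(s) − rank(t): 5, 2, 2, -4, -4, -1; Σd² = 66
ρ = 1 − 6Σd² / [n(n²−1)] = 1 − 6×66 / (6×35) = 1 − 396/210 ≈ -0.8857

-0.8857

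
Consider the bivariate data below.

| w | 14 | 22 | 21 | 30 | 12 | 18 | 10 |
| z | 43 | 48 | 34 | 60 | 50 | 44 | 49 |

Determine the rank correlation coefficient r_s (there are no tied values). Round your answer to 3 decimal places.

0.036

Rank w: 3, 6, 5, 7, 2, 4, 1
Rank z: 2, 4, 1, 7, 6, 3, 5
d = rank(w) − rank(z): 1, 2, 4, 0, -4, 1, -4; Σd² = 54
ρ = 1 − 6Σd² / [n(n²−1)] = 1 − 6×54 / (7×48) = 1 − 324/336 ≈ 0.036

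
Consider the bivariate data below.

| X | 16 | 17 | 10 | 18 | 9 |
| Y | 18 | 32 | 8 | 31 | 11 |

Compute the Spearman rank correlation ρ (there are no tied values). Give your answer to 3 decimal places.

Rank X: 3, 4, 2, 5, 1
Rank Y: 3, 5, 1, 4, 2
d = rank(X) − rank(Y): 0, -1, 1, 1, -1; Σd² = 4
ρ = 1 − 6Σd² / [n(n²−1)] = 1 − 6×4 / (5×24) = 1 − 24/120 ≈ 0.800

0.800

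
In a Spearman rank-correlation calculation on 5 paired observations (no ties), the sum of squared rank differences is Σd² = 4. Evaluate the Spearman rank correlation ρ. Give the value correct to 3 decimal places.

0.800

ρ = 1 − 6Σd² / [n(n²−1)] = 1 − 6×4 / (5×24)
  = 1 − 24/120 = 1 − 0.2000 ≈ 0.800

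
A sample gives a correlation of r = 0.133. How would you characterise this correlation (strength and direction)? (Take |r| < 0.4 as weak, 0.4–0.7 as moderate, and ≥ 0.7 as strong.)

r = 0.133 > 0 so the relationship is positive.
|r| = 0.133, which falls in the weak range.

weak positive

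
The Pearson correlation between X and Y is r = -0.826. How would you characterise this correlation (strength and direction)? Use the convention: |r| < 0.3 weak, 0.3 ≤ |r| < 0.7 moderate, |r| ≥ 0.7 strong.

r = -0.826 < 0 so the relationship is negative.
|r| = 0.826, which falls in the strong range.

strong negative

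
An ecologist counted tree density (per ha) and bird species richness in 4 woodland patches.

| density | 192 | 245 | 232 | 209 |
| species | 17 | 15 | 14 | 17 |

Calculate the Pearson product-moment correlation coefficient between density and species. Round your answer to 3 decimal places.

n = 4, Σx = 878, Σy = 63, Σx² = 194394, Σy² = 999, Σxy = 13740
nΣxy − ΣxΣy = 54960 − 55314 = -354
nΣx² − (Σx)² = 777576 − 770884 = 6692; nΣy² − (Σy)² = 3996 − 3969 = 27
r = -354 / √(6692 × 27) = -354 / 425.0694 ≈ -0.833

-0.833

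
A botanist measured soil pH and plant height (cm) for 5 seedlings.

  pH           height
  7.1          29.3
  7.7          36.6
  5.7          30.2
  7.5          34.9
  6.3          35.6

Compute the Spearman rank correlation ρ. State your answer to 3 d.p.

0.500

Rank pH: 3, 5, 1, 4, 2
Rank height: 1, 5, 2, 3, 4
d = rank(pH) − rank(height): 2, 0, -1, 1, -2; Σd² = 10
ρ = 1 − 6Σd² / [n(n²−1)] = 1 − 6×10 / (5×24) = 1 − 60/120 ≈ 0.500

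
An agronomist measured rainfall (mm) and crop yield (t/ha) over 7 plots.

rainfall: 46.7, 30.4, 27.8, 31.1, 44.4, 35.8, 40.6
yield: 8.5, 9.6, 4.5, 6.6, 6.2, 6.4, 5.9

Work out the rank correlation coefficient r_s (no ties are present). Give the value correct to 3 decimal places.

Rank rainfall: 7, 2, 1, 3, 6, 4, 5
Rank yield: 6, 7, 1, 5, 3, 4, 2
d = rank(rainfall) − rank(yield): 1, -5, 0, -2, 3, 0, 3; Σd² = 48
ρ = 1 − 6Σd² / [n(n²−1)] = 1 − 6×48 / (7×48) = 1 − 288/336 ≈ 0.143

0.143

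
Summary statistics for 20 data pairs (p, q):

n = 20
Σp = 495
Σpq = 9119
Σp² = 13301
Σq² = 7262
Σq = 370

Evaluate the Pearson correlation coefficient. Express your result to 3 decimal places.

-0.058

r = (nΣpq − ΣpΣq) / √[(nΣp² − (Σp)²)(nΣq² − (Σq)²)]
Numerator: 20×9119 − 495×370 = -770
Denominator: √[(266020 − 245025)(145240 − 136900)] = √[20995 × 8340] = 13232.4714
r = -770 / 13232.4714 ≈ -0.058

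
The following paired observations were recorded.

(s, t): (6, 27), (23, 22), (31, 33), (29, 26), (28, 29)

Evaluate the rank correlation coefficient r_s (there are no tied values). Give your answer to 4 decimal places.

0.5000

Rank s: 1, 2, 5, 4, 3
Rank t: 3, 1, 5, 2, 4
d = rank(s) − rank(t): -2, 1, 0, 2, -1; Σd² = 10
ρ = 1 − 6Σd² / [n(n²−1)] = 1 − 6×10 / (5×24) = 1 − 60/120 ≈ 0.5000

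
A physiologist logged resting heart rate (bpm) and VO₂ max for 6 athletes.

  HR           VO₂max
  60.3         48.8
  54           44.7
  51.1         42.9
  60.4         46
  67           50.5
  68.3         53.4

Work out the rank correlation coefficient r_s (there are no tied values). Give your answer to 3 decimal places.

0.943

Rank HR: 3, 2, 1, 4, 5, 6
Rank VO₂max: 4, 2, 1, 3, 5, 6
d = rank(HR) − rank(VO₂max): -1, 0, 0, 1, 0, 0; Σd² = 2
ρ = 1 − 6Σd² / [n(n²−1)] = 1 − 6×2 / (6×35) = 1 − 12/210 ≈ 0.943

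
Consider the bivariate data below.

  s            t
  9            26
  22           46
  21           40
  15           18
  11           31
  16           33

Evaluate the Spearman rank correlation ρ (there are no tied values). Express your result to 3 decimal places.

Rank s: 1, 6, 5, 3, 2, 4
Rank t: 2, 6, 5, 1, 3, 4
d = rank(s) − rank(t): -1, 0, 0, 2, -1, 0; Σd² = 6
ρ = 1 − 6Σd² / [n(n²−1)] = 1 − 6×6 / (6×35) = 1 − 36/210 ≈ 0.829

0.829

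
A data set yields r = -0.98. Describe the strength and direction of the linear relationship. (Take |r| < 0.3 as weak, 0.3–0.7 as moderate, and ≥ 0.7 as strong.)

strong negative

r = -0.98 < 0 so the relationship is negative.
|r| = 0.98, which falls in the strong range.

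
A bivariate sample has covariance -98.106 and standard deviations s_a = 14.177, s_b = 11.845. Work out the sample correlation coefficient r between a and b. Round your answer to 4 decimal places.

-0.5842

r = Cov(a,b) / (s_a · s_b) = -98.106 / (14.177 × 11.845)
  = -98.106 / 167.9266 ≈ -0.5842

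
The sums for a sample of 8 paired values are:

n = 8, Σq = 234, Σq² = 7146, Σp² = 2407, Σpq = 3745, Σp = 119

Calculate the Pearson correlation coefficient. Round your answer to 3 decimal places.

0.603

r = (nΣpq − ΣpΣq) / √[(nΣp² − (Σp)²)(nΣq² − (Σq)²)]
Numerator: 8×3745 − 119×234 = 2114
Denominator: √[(19256 − 14161)(57168 − 54756)] = √[5095 × 2412] = 3505.5870
r = 2114 / 3505.5870 ≈ 0.603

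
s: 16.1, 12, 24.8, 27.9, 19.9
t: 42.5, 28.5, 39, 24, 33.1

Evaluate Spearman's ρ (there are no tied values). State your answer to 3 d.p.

Rank s: 2, 1, 4, 5, 3
Rank t: 5, 2, 4, 1, 3
d = rank(s) − rank(t): -3, -1, 0, 4, 0; Σd² = 26
ρ = 1 − 6Σd² / [n(n²−1)] = 1 − 6×26 / (5×24) = 1 − 156/120 ≈ -0.300

-0.300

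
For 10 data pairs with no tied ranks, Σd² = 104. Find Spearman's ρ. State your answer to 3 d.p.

0.370

ρ = 1 − 6Σd² / [n(n²−1)] = 1 − 6×104 / (10×99)
  = 1 − 624/990 = 1 − 0.6303 ≈ 0.370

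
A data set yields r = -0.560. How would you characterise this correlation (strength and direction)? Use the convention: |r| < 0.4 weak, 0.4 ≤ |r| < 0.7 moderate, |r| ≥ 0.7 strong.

r = -0.560 < 0 so the relationship is negative.
|r| = 0.560, which falls in the moderate range.

moderate negative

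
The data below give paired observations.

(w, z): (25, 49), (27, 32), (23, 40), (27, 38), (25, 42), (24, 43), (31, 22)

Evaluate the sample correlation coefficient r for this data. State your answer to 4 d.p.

-0.8436

n = 7, Σw = 182, Σz = 266, Σw² = 4774, Σz² = 10566, Σwz = 6799
nΣwz − ΣwΣz = 47593 − 48412 = -819
nΣw² − (Σw)² = 33418 − 33124 = 294; nΣz² − (Σz)² = 73962 − 70756 = 3206
r = -819 / √(294 × 3206) = -819 / 970.8574 ≈ -0.8436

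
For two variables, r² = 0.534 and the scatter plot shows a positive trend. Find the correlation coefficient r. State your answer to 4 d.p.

0.7308

|r| = √0.534 = 0.7308
The association is positive, so r = 0.7308.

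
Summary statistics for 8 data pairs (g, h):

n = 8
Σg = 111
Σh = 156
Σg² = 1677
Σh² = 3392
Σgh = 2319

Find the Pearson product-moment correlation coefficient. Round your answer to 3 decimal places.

0.706

r = (nΣgh − ΣgΣh) / √[(nΣg² − (Σg)²)(nΣh² − (Σh)²)]
Numerator: 8×2319 − 111×156 = 1236
Denominator: √[(13416 − 12321)(27136 − 24336)] = √[1095 × 2800] = 1750.9997
r = 1236 / 1750.9997 ≈ 0.706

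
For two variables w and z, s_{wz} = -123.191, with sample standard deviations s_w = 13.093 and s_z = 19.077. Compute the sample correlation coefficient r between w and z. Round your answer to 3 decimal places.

r = Cov(w,z) / (s_w · s_z) = -123.191 / (13.093 × 19.077)
  = -123.191 / 249.7752 ≈ -0.493

-0.493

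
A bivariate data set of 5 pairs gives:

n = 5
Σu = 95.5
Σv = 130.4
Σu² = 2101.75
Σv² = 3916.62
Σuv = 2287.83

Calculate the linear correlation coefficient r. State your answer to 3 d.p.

r = (nΣuv − ΣuΣv) / √[(nΣu² − (Σu)²)(nΣv² − (Σv)²)]
Numerator: 5×2287.83 − 95.5×130.4 = -1014.05
Denominator: √[(10508.75 − 9120.25)(19583.1 − 17004.16)] = √[1388.5 × 2578.94] = 1892.3156
r = -1014.05 / 1892.3156 ≈ -0.536

-0.536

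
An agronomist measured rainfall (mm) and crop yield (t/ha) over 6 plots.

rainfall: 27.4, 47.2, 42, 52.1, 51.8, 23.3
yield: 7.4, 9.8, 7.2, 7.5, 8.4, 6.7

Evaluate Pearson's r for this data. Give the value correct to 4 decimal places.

n = 6, Σx = 243.8, Σy = 47, Σx² = 10683.14, Σy² = 374.34, Σxy = 1949.7
nΣxy − ΣxΣy = 11698.2 − 11458.6 = 239.6
nΣx² − (Σx)² = 64098.84 − 59438.44 = 4660.4; nΣy² − (Σy)² = 2246.04 − 2209 = 37.04
r = 239.6 / √(4660.4 × 37.04) = 239.6 / 415.4771 ≈ 0.5767

0.5767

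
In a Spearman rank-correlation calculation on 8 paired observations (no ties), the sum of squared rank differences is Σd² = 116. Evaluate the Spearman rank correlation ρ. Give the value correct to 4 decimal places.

-0.3810

ρ = 1 − 6Σd² / [n(n²−1)] = 1 − 6×116 / (8×63)
  = 1 − 696/504 = 1 − 1.38095 ≈ -0.3810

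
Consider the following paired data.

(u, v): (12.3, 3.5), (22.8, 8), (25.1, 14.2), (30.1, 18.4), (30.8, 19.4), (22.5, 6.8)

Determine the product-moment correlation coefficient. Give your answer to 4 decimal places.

0.9250

n = 6, Σu = 143.6, Σv = 70.3, Σu² = 3662.04, Σv² = 1039.05, Σuv = 1886.23
nΣuv − ΣuΣv = 11317.38 − 10095.08 = 1222.3
nΣu² − (Σu)² = 21972.24 − 20620.96 = 1351.28; nΣv² − (Σv)² = 6234.3 − 4942.09 = 1292.21
r = 1222.3 / √(1351.28 × 1292.21) = 1222.3 / 1321.4150 ≈ 0.9250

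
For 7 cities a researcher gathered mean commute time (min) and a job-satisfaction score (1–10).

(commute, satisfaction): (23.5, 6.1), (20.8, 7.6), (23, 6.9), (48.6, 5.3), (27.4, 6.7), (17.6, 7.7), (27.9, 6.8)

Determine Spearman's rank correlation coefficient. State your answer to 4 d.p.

-0.8571

Rank commute: 4, 2, 3, 7, 5, 1, 6
Rank satisfaction: 2, 6, 5, 1, 3, 7, 4
d = rank(commute) − rank(satisfaction): 2, -4, -2, 6, 2, -6, 2; Σd² = 104
ρ = 1 − 6Σd² / [n(n²−1)] = 1 − 6×104 / (7×48) = 1 − 624/336 ≈ -0.8571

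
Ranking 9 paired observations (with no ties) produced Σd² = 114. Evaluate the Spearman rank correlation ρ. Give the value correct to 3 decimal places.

0.050

ρ = 1 − 6Σd² / [n(n²−1)] = 1 − 6×114 / (9×80)
  = 1 − 684/720 = 1 − 0.9500 ≈ 0.050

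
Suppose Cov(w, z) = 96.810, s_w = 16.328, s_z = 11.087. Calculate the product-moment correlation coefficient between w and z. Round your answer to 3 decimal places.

0.535

r = Cov(w,z) / (s_w · s_z) = 96.810 / (16.328 × 11.087)
  = 96.810 / 181.0285 ≈ 0.535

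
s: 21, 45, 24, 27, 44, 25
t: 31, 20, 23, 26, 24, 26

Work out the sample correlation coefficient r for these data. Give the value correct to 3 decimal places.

n = 6, Σs = 186, Σt = 150, Σs² = 6332, Σt² = 3818, Σst = 4511
nΣst − ΣsΣt = 27066 − 27900 = -834
nΣs² − (Σs)² = 37992 − 34596 = 3396; nΣt² − (Σt)² = 22908 − 22500 = 408
r = -834 / √(3396 × 408) = -834 / 1177.1015 ≈ -0.709

-0.709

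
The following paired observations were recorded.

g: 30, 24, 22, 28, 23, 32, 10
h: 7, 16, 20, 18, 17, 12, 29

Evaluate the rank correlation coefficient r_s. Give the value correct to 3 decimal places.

-0.857

Rank g: 6, 4, 2, 5, 3, 7, 1
Rank h: 1, 3, 6, 5, 4, 2, 7
d = rank(g) − rank(h): 5, 1, -4, 0, -1, 5, -6; Σd² = 104
ρ = 1 − 6Σd² / [n(n²−1)] = 1 − 6×104 / (7×48) = 1 − 624/336 ≈ -0.857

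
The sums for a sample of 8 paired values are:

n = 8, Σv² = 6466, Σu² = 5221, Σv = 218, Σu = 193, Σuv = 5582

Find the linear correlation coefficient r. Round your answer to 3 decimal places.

0.592

r = (nΣuv − ΣuΣv) / √[(nΣu² − (Σu)²)(nΣv² − (Σv)²)]
Numerator: 8×5582 − 193×218 = 2582
Denominator: √[(41768 − 37249)(51728 − 47524)] = √[4519 × 4204] = 4358.6553
r = 2582 / 4358.6553 ≈ 0.592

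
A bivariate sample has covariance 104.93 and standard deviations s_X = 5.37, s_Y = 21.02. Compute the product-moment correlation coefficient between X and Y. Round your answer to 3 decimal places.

0.930

r = Cov(X,Y) / (s_X · s_Y) = 104.93 / (5.37 × 21.02)
  = 104.93 / 112.8774 ≈ 0.930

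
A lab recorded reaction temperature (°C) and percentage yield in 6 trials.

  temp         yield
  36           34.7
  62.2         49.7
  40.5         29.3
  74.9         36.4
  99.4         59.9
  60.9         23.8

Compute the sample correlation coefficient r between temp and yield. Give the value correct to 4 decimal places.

0.6964

n = 6, Σx = 373.9, Σy = 233.8, Σx² = 26004.27, Σy² = 10012.08, Σxy = 15657.03
nΣxy − ΣxΣy = 93942.18 − 87417.82 = 6524.36
nΣx² − (Σx)² = 156025.62 − 139801.21 = 16224.41; nΣy² − (Σy)² = 60072.48 − 54662.44 = 5410.04
r = 6524.36 / √(16224.41 × 5410.04) = 6524.36 / 9368.8157 ≈ 0.6964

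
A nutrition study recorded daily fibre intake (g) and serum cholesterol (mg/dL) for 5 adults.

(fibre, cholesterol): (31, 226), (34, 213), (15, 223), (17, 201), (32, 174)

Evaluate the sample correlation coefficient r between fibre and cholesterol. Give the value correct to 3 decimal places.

-0.232

n = 5, Σx = 129, Σy = 1037, Σx² = 3655, Σy² = 216851, Σxy = 26578
nΣxy − ΣxΣy = 132890 − 133773 = -883
nΣx² − (Σx)² = 18275 − 16641 = 1634; nΣy² − (Σy)² = 1084255 − 1075369 = 8886
r = -883 / √(1634 × 8886) = -883 / 3810.4756 ≈ -0.232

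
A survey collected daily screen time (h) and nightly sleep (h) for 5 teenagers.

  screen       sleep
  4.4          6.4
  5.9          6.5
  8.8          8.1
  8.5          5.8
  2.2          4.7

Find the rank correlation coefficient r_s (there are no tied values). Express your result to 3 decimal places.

Rank screen: 2, 3, 5, 4, 1
Rank sleep: 3, 4, 5, 2, 1
d = rank(screen) − rank(sleep): -1, -1, 0, 2, 0; Σd² = 6
ρ = 1 − 6Σd² / [n(n²−1)] = 1 − 6×6 / (5×24) = 1 − 36/120 ≈ 0.700

0.700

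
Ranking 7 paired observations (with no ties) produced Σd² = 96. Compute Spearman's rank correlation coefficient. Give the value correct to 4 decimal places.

-0.7143

ρ = 1 − 6Σd² / [n(n²−1)] = 1 − 6×96 / (7×48)
  = 1 − 576/336 = 1 − 1.71429 ≈ -0.7143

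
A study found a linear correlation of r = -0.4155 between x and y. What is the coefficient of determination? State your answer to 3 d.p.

r² = (-0.4155)² = 0.173

0.173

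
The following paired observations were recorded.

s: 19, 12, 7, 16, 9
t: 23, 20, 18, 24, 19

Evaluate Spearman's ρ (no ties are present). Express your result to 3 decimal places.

0.900

Rank s: 5, 3, 1, 4, 2
Rank t: 4, 3, 1, 5, 2
d = rank(s) − rank(t): 1, 0, 0, -1, 0; Σd² = 2
ρ = 1 − 6Σd² / [n(n²−1)] = 1 − 6×2 / (5×24) = 1 − 12/120 ≈ 0.900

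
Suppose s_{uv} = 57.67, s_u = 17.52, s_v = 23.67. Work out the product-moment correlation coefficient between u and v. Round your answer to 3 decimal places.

r = Cov(u,v) / (s_u · s_v) = 57.67 / (17.52 × 23.67)
  = 57.67 / 414.6984 ≈ 0.139

0.139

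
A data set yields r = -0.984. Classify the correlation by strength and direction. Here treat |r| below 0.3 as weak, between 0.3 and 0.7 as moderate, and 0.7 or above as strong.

r = -0.984 < 0 so the relationship is negative.
|r| = 0.984, which falls in the strong range.

strong negative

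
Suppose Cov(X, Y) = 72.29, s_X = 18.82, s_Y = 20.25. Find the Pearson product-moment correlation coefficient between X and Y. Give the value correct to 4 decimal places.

0.1897

r = Cov(X,Y) / (s_X · s_Y) = 72.29 / (18.82 × 20.25)
  = 72.29 / 381.1050 ≈ 0.1897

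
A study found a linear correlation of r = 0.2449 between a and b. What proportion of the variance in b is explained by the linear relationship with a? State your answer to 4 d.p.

0.0600

r² = (0.2449)² = 0.0600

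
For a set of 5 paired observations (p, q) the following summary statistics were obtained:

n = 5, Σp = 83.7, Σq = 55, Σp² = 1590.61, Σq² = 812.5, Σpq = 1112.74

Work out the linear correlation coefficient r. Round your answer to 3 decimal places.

0.969

r = (nΣpq − ΣpΣq) / √[(nΣp² − (Σp)²)(nΣq² − (Σq)²)]
Numerator: 5×1112.74 − 83.7×55 = 960.2
Denominator: √[(7953.05 − 7005.69)(4062.5 − 3025)] = √[947.36 × 1037.5] = 991.4061
r = 960.2 / 991.4061 ≈ 0.969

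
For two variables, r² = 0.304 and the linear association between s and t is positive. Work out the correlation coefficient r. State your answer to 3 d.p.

0.551

|r| = √0.304 = 0.551
The association is positive, so r = 0.551.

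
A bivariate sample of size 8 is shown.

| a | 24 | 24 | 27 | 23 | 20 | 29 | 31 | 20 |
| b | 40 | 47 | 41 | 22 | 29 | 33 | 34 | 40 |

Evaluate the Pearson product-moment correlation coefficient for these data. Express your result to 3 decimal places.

0.061

n = 8, Σa = 198, Σb = 286, Σa² = 5012, Σb² = 10660, Σab = 7092
nΣab − ΣaΣb = 56736 − 56628 = 108
nΣa² − (Σa)² = 40096 − 39204 = 892; nΣb² − (Σb)² = 85280 − 81796 = 3484
r = 108 / √(892 × 3484) = 108 / 1762.8749 ≈ 0.061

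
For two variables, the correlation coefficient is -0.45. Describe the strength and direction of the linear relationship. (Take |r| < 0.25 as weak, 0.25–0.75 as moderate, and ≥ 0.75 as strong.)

r = -0.45 < 0 so the relationship is negative.
|r| = 0.45, which falls in the moderate range.

moderate negative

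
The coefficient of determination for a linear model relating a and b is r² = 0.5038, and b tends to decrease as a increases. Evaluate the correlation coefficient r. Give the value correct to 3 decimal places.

|r| = √0.5038 = 0.710
The association is negative, so r = −0.710.

-0.710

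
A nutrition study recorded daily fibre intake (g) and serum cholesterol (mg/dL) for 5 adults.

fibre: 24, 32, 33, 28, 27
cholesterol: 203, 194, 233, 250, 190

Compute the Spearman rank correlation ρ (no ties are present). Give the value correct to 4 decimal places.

Rank fibre: 1, 4, 5, 3, 2
Rank cholesterol: 3, 2, 4, 5, 1
d = rank(fibre) − rank(cholesterol): -2, 2, 1, -2, 1; Σd² = 14
ρ = 1 − 6Σd² / [n(n²−1)] = 1 − 6×14 / (5×24) = 1 − 84/120 ≈ 0.3000

0.3000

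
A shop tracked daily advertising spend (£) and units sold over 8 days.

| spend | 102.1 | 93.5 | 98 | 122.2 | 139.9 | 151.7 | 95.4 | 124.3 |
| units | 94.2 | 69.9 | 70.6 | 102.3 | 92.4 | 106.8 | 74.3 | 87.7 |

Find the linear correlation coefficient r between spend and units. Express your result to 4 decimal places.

0.8065

n = 8, Σx = 927.1, Σy = 698.2, Σx² = 110840.05, Σy² = 62365.08, Σxy = 82690.98
nΣxy − ΣxΣy = 661527.84 − 647301.22 = 14226.62
nΣx² − (Σx)² = 886720.4 − 859514.41 = 27205.99; nΣy² − (Σy)² = 498920.64 − 487483.24 = 11437.4
r = 14226.62 / √(27205.99 × 11437.4) = 14226.62 / 17639.8920 ≈ 0.8065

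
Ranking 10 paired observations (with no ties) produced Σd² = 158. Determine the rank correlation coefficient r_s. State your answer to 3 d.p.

0.042

ρ = 1 − 6Σd² / [n(n²−1)] = 1 − 6×158 / (10×99)
  = 1 − 948/990 = 1 − 0.9576 ≈ 0.042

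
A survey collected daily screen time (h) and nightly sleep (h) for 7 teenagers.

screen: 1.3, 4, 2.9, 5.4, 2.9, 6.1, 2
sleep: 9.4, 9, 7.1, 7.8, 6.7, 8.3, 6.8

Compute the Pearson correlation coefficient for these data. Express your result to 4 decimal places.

0.0844

n = 7, Σx = 24.6, Σy = 55.1, Σx² = 104.88, Σy² = 440.63, Σxy = 194.59
nΣxy − ΣxΣy = 1362.13 − 1355.46 = 6.67
nΣx² − (Σx)² = 734.16 − 605.16 = 129; nΣy² − (Σy)² = 3084.41 − 3036.01 = 48.4
r = 6.67 / √(129 × 48.4) = 6.67 / 79.0165 ≈ 0.0844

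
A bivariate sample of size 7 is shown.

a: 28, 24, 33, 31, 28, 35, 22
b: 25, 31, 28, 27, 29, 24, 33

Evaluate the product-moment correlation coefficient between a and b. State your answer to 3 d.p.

n = 7, Σa = 201, Σb = 197, Σa² = 5903, Σb² = 5605, Σab = 5583
nΣab − ΣaΣb = 39081 − 39597 = -516
nΣa² − (Σa)² = 41321 − 40401 = 920; nΣb² − (Σb)² = 39235 − 38809 = 426
r = -516 / √(920 × 426) = -516 / 626.0351 ≈ -0.824

-0.824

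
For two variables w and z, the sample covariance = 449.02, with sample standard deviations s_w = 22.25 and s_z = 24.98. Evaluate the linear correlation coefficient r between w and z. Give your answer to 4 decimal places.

r = Cov(w,z) / (s_w · s_z) = 449.02 / (22.25 × 24.98)
  = 449.02 / 555.8050 ≈ 0.8079

0.8079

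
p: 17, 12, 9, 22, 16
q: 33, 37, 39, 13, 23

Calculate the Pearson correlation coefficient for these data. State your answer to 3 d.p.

-0.898

n = 5, Σp = 76, Σq = 145, Σp² = 1254, Σq² = 4677, Σpq = 2010
nΣpq − ΣpΣq = 10050 − 11020 = -970
nΣp² − (Σp)² = 6270 − 5776 = 494; nΣq² − (Σq)² = 23385 − 21025 = 2360
r = -970 / √(494 × 2360) = -970 / 1079.7407 ≈ -0.898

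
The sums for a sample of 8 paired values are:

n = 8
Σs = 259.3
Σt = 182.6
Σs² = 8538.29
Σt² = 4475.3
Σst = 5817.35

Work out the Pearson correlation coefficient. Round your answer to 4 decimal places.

-0.4990

r = (nΣst − ΣsΣt) / √[(nΣs² − (Σs)²)(nΣt² − (Σt)²)]
Numerator: 8×5817.35 − 259.3×182.6 = -809.38
Denominator: √[(68306.32 − 67236.49)(35802.4 − 33342.76)] = √[1069.83 × 2459.64] = 1622.1580
r = -809.38 / 1622.1580 ≈ -0.4990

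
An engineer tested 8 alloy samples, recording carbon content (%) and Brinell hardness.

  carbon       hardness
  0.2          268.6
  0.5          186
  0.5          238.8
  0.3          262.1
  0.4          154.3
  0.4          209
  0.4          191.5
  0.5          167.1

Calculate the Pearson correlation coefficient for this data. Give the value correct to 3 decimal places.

n = 8, Σx = 3.2, Σy = 1677.4, Σx² = 1.36, Σy² = 364547.96, Σxy = 650.22
nΣxy − ΣxΣy = 5201.76 − 5367.68 = -165.92
nΣx² − (Σx)² = 10.88 − 10.24 = 0.64; nΣy² − (Σy)² = 2916383.68 − 2813670.76 = 102712.92
r = -165.92 / √(0.64 × 102712.92) = -165.92 / 256.3909 ≈ -0.647

-0.647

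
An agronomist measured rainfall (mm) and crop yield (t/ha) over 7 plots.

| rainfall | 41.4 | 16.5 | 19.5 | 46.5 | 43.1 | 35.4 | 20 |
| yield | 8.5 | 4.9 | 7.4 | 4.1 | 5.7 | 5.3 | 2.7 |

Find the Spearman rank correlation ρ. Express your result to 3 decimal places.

0.036

Rank rainfall: 5, 1, 2, 7, 6, 4, 3
Rank yield: 7, 3, 6, 2, 5, 4, 1
d = rank(rainfall) − rank(yield): -2, -2, -4, 5, 1, 0, 2; Σd² = 54
ρ = 1 − 6Σd² / [n(n²−1)] = 1 − 6×54 / (7×48) = 1 − 324/336 ≈ 0.036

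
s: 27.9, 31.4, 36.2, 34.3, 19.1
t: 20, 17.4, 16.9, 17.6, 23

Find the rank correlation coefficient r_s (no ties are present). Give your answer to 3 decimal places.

Rank s: 2, 3, 5, 4, 1
Rank t: 4, 2, 1, 3, 5
d = rank(s) − rank(t): -2, 1, 4, 1, -4; Σd² = 38
ρ = 1 − 6Σd² / [n(n²−1)] = 1 − 6×38 / (5×24) = 1 − 228/120 ≈ -0.900

-0.900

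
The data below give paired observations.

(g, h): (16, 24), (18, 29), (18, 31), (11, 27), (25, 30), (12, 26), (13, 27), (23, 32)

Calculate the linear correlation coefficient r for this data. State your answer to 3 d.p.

n = 8, Σg = 136, Σh = 226, Σg² = 2492, Σh² = 6436, Σgh = 3910
nΣgh − ΣgΣh = 31280 − 30736 = 544
nΣg² − (Σg)² = 19936 − 18496 = 1440; nΣh² − (Σh)² = 51488 − 51076 = 412
r = 544 / √(1440 × 412) = 544 / 770.2467 ≈ 0.706

0.706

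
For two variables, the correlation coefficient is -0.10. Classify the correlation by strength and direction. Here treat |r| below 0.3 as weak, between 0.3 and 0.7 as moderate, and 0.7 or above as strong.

r = -0.10 < 0 so the relationship is negative.
|r| = 0.10, which falls in the weak range.

weak negative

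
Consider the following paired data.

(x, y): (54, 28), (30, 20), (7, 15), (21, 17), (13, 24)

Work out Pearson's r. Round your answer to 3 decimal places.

0.739

n = 5, Σx = 125, Σy = 104, Σx² = 4475, Σy² = 2274, Σxy = 2886
nΣxy − ΣxΣy = 14430 − 13000 = 1430
nΣx² − (Σx)² = 22375 − 15625 = 6750; nΣy² − (Σy)² = 11370 − 10816 = 554
r = 1430 / √(6750 × 554) = 1430 / 1933.7787 ≈ 0.739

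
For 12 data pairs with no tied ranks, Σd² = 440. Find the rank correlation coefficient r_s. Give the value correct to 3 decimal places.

-0.538

ρ = 1 − 6Σd² / [n(n²−1)] = 1 − 6×440 / (12×143)
  = 1 − 2640/1716 = 1 − 1.5385 ≈ -0.538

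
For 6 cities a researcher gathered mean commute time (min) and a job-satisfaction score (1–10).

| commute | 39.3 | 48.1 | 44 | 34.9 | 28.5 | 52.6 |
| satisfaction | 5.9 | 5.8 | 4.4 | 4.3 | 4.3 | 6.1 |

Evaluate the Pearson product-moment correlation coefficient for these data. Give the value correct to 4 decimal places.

n = 6, Σx = 247.4, Σy = 30.8, Σx² = 10591.12, Σy² = 162, Σxy = 1297.93
nΣxy − ΣxΣy = 7787.58 − 7619.92 = 167.66
nΣx² − (Σx)² = 63546.72 − 61206.76 = 2339.96; nΣy² − (Σy)² = 972 − 948.64 = 23.36
r = 167.66 / √(2339.96 × 23.36) = 167.66 / 233.7979 ≈ 0.7171

0.7171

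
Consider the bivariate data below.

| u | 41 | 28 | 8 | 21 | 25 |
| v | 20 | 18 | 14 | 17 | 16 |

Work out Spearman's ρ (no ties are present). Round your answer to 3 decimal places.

Rank u: 5, 4, 1, 2, 3
Rank v: 5, 4, 1, 3, 2
d = rank(u) − rank(v): 0, 0, 0, -1, 1; Σd² = 2
ρ = 1 − 6Σd² / [n(n²−1)] = 1 − 6×2 / (5×24) = 1 − 12/120 ≈ 0.900

0.900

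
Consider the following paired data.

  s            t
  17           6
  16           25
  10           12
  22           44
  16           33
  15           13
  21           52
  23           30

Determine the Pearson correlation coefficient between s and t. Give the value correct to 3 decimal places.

n = 8, Σs = 140, Σt = 215, Σs² = 2580, Σt² = 7603, Σst = 4095
nΣst − ΣsΣt = 32760 − 30100 = 2660
nΣs² − (Σs)² = 20640 − 19600 = 1040; nΣt² − (Σt)² = 60824 − 46225 = 14599
r = 2660 / √(1040 × 14599) = 2660 / 3896.5318 ≈ 0.683

0.683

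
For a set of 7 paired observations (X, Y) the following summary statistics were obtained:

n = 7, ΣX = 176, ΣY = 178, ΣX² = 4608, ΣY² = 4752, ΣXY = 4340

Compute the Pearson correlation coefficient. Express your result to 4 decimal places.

-0.6666

r = (nΣXY − ΣXΣY) / √[(nΣX² − (ΣX)²)(nΣY² − (ΣY)²)]
Numerator: 7×4340 − 176×178 = -948
Denominator: √[(32256 − 30976)(33264 − 31684)] = √[1280 × 1580] = 1422.1111
r = -948 / 1422.1111 ≈ -0.6666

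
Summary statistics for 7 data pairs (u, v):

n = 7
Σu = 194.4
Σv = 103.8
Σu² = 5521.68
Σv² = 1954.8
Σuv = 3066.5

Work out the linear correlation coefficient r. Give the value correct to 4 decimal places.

r = (nΣuv − ΣuΣv) / √[(nΣu² − (Σu)²)(nΣv² − (Σv)²)]
Numerator: 7×3066.5 − 194.4×103.8 = 1286.78
Denominator: √[(38651.76 − 37791.36)(13683.6 − 10774.44)] = √[860.4 × 2909.16] = 1582.1003
r = 1286.78 / 1582.1003 ≈ 0.8133

0.8133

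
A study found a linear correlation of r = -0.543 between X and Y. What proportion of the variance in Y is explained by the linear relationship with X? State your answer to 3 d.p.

r² = (-0.543)² = 0.295

0.295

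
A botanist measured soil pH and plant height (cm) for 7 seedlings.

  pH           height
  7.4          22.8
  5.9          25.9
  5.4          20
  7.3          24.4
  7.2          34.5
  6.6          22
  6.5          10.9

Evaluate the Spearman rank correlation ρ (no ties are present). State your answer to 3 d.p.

Rank pH: 7, 2, 1, 6, 5, 4, 3
Rank height: 4, 6, 2, 5, 7, 3, 1
d = rank(pH) − rank(height): 3, -4, -1, 1, -2, 1, 2; Σd² = 36
ρ = 1 − 6Σd² / [n(n²−1)] = 1 − 6×36 / (7×48) = 1 − 216/336 ≈ 0.357

0.357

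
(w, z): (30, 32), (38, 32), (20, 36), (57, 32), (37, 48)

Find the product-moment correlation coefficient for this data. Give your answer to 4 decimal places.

n = 5, Σw = 182, Σz = 180, Σw² = 7362, Σz² = 6672, Σwz = 6496
nΣwz − ΣwΣz = 32480 − 32760 = -280
nΣw² − (Σw)² = 36810 − 33124 = 3686; nΣz² − (Σz)² = 33360 − 32400 = 960
r = -280 / √(3686 × 960) = -280 / 1881.1061 ≈ -0.1488

-0.1488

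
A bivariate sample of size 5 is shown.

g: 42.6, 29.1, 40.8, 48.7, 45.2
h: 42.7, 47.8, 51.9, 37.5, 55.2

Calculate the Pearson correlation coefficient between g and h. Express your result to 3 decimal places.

-0.267

n = 5, Σg = 206.4, Σh = 235.1, Σg² = 8740.94, Σh² = 11255.03, Σgh = 9648.81
nΣgh − ΣgΣh = 48244.05 − 48524.64 = -280.59
nΣg² − (Σg)² = 43704.7 − 42600.96 = 1103.74; nΣh² − (Σh)² = 56275.15 − 55272.01 = 1003.14
r = -280.59 / √(1103.74 × 1003.14) = -280.59 / 1052.2384 ≈ -0.267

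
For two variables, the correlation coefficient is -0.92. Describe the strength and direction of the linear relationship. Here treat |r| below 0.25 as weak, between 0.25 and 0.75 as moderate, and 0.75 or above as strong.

strong negative

r = -0.92 < 0 so the relationship is negative.
|r| = 0.92, which falls in the strong range.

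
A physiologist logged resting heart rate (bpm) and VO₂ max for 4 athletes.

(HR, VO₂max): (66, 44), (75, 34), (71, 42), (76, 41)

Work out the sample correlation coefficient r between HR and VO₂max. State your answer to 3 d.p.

-0.674

n = 4, Σx = 288, Σy = 161, Σx² = 20798, Σy² = 6537, Σxy = 11552
nΣxy − ΣxΣy = 46208 − 46368 = -160
nΣx² − (Σx)² = 83192 − 82944 = 248; nΣy² − (Σy)² = 26148 − 25921 = 227
r = -160 / √(248 × 227) = -160 / 237.2678 ≈ -0.674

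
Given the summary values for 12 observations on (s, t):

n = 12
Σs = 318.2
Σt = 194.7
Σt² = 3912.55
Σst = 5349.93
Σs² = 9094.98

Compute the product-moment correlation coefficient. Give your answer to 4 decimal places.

r = (nΣst − ΣsΣt) / √[(nΣs² − (Σs)²)(nΣt² − (Σt)²)]
Numerator: 12×5349.93 − 318.2×194.7 = 2245.62
Denominator: √[(109139.76 − 101251.24)(46950.6 − 37908.09)] = √[7888.52 × 9042.51] = 8445.8286
r = 2245.62 / 8445.8286 ≈ 0.2659

0.2659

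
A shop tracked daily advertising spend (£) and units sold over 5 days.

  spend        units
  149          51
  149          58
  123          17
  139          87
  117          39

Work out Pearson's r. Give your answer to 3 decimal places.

n = 5, Σx = 677, Σy = 252, Σx² = 92541, Σy² = 15344, Σxy = 34988
nΣxy − ΣxΣy = 174940 − 170604 = 4336
nΣx² − (Σx)² = 462705 − 458329 = 4376; nΣy² − (Σy)² = 76720 − 63504 = 13216
r = 4336 / √(4376 × 13216) = 4336 / 7604.8153 ≈ 0.570

0.570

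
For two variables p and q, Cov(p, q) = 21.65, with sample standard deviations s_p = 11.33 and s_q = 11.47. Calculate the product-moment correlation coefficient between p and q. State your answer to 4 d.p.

r = Cov(p,q) / (s_p · s_q) = 21.65 / (11.33 × 11.47)
  = 21.65 / 129.9551 ≈ 0.1666

0.1666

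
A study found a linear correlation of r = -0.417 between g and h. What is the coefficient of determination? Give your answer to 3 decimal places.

0.174

r² = (-0.417)² = 0.174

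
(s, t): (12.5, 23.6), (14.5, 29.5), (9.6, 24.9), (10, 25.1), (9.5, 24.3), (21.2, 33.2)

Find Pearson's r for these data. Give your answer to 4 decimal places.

n = 6, Σs = 77.3, Σt = 160.6, Σs² = 1098.35, Σt² = 4369.96, Σst = 2147.48
nΣst − ΣsΣt = 12884.88 − 12414.38 = 470.5
nΣs² − (Σs)² = 6590.1 − 5975.29 = 614.81; nΣt² − (Σt)² = 26219.76 − 25792.36 = 427.4
r = 470.5 / √(614.81 × 427.4) = 470.5 / 512.6108 ≈ 0.9179

0.9179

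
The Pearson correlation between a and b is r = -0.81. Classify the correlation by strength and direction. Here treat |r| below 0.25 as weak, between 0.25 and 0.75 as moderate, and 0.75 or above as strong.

strong negative

r = -0.81 < 0 so the relationship is negative.
|r| = 0.81, which falls in the strong range.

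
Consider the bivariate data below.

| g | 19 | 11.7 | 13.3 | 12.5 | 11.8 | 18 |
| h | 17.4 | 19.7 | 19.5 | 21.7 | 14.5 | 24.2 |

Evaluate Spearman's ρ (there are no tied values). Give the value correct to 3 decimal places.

Rank g: 6, 1, 4, 3, 2, 5
Rank h: 2, 4, 3, 5, 1, 6
d = rank(g) − rank(h): 4, -3, 1, -2, 1, -1; Σd² = 32
ρ = 1 − 6Σd² / [n(n²−1)] = 1 − 6×32 / (6×35) = 1 − 192/210 ≈ 0.086

0.086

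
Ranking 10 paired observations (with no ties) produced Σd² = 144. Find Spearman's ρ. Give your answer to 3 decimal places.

0.127

ρ = 1 − 6Σd² / [n(n²−1)] = 1 − 6×144 / (10×99)
  = 1 − 864/990 = 1 − 0.8727 ≈ 0.127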